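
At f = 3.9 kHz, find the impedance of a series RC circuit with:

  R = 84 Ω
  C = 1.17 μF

Step 1 — Angular frequency: ω = 2π·f = 2π·3900 = 2.45e+04 rad/s.
Step 2 — Component impedances:
  R: Z = R = 84 Ω
  C: Z = 1/(jωC) = -j/(ω·C) = 0 - j34.88 Ω
Step 3 — Series combination: Z_total = R + C = 84 - j34.88 Ω = 90.95∠-22.5° Ω.

Z = 84 - j34.88 Ω = 90.95∠-22.5° Ω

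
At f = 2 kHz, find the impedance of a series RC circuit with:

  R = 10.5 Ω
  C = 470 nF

Step 1 — Angular frequency: ω = 2π·f = 2π·2000 = 1.257e+04 rad/s.
Step 2 — Component impedances:
  R: Z = R = 10.5 Ω
  C: Z = 1/(jωC) = -j/(ω·C) = 0 - j169.3 Ω
Step 3 — Series combination: Z_total = R + C = 10.5 - j169.3 Ω = 169.6∠-86.5° Ω.

Z = 10.5 - j169.3 Ω = 169.6∠-86.5° Ω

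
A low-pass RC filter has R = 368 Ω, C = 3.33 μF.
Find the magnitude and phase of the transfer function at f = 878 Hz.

Step 1 — Angular frequency: ω = 2π·878 = 5517 rad/s.
Step 2 — Transfer function: H(jω) = 1/(1 + jωRC).
Step 3 — Denominator: 1 + jωRC = 1 + j·5517·368·3.33e-06 = 1 + j6.76.
Step 4 — H = 0.02141 - j0.1448.
Step 5 — Magnitude: |H| = 0.1463 (-16.7 dB); phase: φ = -81.6°.

|H| = 0.1463 (-16.7 dB), φ = -81.6°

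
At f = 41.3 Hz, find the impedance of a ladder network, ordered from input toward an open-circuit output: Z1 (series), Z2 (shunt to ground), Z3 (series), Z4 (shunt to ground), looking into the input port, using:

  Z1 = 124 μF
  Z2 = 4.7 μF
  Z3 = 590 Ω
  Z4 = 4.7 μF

Step 1 — Angular frequency: ω = 2π·f = 2π·41.3 = 259.5 rad/s.
Step 2 — Component impedances:
  Z1: Z = 1/(jωC) = -j/(ω·C) = 0 - j31.08 Ω
  Z2: Z = 1/(jωC) = -j/(ω·C) = 0 - j819.9 Ω
  Z3: Z = R = 590 Ω
  Z4: Z = 1/(jωC) = -j/(ω·C) = 0 - j819.9 Ω
Step 3 — Ladder network (open output): work backward from the far end, alternating series and parallel combinations. Z_in = 130.6 - j488 Ω = 505.2∠-75.0° Ω.

Z = 130.6 - j488 Ω = 505.2∠-75.0° Ω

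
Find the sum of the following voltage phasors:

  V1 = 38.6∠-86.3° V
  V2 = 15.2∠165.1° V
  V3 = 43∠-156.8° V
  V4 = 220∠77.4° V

Step 1 — Convert each phasor to rectangular form:
  V1 = 38.6·(cos(-86.3°) + j·sin(-86.3°)) = 2.491 - j38.52 V
  V2 = 15.2·(cos(165.1°) + j·sin(165.1°)) = -14.69 + j3.908 V
  V3 = 43·(cos(-156.8°) + j·sin(-156.8°)) = -39.52 - j16.94 V
  V4 = 220·(cos(77.4°) + j·sin(77.4°)) = 47.99 + j214.7 V
Step 2 — Sum components: V_total = -3.729 + j163.2 V.
Step 3 — Convert to polar: |V_total| = 163.2 V, ∠V_total = 91.3°.

V_total = 163.2∠91.3° V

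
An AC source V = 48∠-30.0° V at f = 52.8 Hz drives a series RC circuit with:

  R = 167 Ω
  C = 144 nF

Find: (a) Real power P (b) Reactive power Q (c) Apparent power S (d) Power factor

Step 1 — Angular frequency: ω = 2π·f = 2π·52.8 = 331.8 rad/s.
Step 2 — Component impedances:
  R: Z = R = 167 Ω
  C: Z = 1/(jωC) = -j/(ω·C) = 0 - j2.093e+04 Ω
Step 3 — Series combination: Z_total = R + C = 167 - j2.093e+04 Ω = 2.093e+04∠-89.5° Ω.
Step 4 — Source phasor: V = 48∠-30.0° V = 41.57 - j24 V.
Step 5 — Current: I = V / Z = 0.001162 + j0.001977 A = 0.002293∠59.5° A.
Step 6 — Complex power: S = V·I* = 0.0008781 - j0.1101 VA.
Step 7 — Real power: P = Re(S) = 0.0008781 W.
Step 8 — Reactive power: Q = Im(S) = -0.1101 VAR.
Step 9 — Apparent power: |S| = 0.1101 VA.
Step 10 — Power factor: PF = P/|S| = 0.007978 (leading).

(a) P = 0.0008781 W  (b) Q = -0.1101 VAR  (c) S = 0.1101 VA  (d) PF = 0.007978 (leading)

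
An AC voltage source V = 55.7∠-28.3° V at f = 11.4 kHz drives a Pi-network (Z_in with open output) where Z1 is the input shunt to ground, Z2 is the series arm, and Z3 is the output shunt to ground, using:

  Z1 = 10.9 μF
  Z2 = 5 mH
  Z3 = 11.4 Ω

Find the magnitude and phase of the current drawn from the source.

Step 1 — Angular frequency: ω = 2π·f = 2π·1.14e+04 = 7.163e+04 rad/s.
Step 2 — Component impedances:
  Z1: Z = 1/(jωC) = -j/(ω·C) = 0 - j1.281 Ω
  Z2: Z = jωL = j·7.163e+04·0.005 = 0 + j358.1 Ω
  Z3: Z = R = 11.4 Ω
Step 3 — With open output, the series arm Z2 and the output shunt Z3 appear in series to ground: Z2 + Z3 = 11.4 + j358.1 Ω.
Step 4 — Parallel with input shunt Z1: Z_in = Z1 || (Z2 + Z3) = 0.0001467 - j1.285 Ω = 1.285∠-90.0° Ω.
Step 5 — Source phasor: V = 55.7∠-28.3° V = 49.04 - j26.41 V.
Step 6 — Ohm's law: I = V / Z_total = (49.04 - j26.41) / (0.0001467 - j1.285) = 20.55 + j38.15 A.
Step 7 — Convert to polar: |I| = 43.33 A, ∠I = 61.7°.

I = 43.33∠61.7° A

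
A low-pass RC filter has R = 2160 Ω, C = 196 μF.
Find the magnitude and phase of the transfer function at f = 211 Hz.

Step 1 — Angular frequency: ω = 2π·211 = 1326 rad/s.
Step 2 — Transfer function: H(jω) = 1/(1 + jωRC).
Step 3 — Denominator: 1 + jωRC = 1 + j·1326·2160·0.000196 = 1 + j561.3.
Step 4 — H = 3.174e-06 - j0.001782.
Step 5 — Magnitude: |H| = 0.001782 (-55.0 dB); phase: φ = -89.9°.

|H| = 0.001782 (-55.0 dB), φ = -89.9°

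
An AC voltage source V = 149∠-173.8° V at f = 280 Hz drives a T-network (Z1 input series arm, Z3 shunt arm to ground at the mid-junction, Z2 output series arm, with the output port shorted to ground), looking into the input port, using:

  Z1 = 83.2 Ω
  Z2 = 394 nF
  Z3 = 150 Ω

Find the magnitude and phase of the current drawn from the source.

Step 1 — Angular frequency: ω = 2π·f = 2π·280 = 1759 rad/s.
Step 2 — Component impedances:
  Z1: Z = R = 83.2 Ω
  Z2: Z = 1/(jωC) = -j/(ω·C) = 0 - j1443 Ω
  Z3: Z = R = 150 Ω
Step 3 — With the output port shorted to ground, the output series arm Z2 runs from the junction to ground; the shunt arm Z3 also runs from the junction to ground. They appear in parallel: Z3 || Z2 = 148.4 - j15.43 Ω.
Step 4 — Series with input arm Z1: Z_in = Z1 + (Z3 || Z2) = 231.6 - j15.43 Ω = 232.1∠-3.8° Ω.
Step 5 — Source phasor: V = 149∠-173.8° V = -148.1 - j16.09 V.
Step 6 — Ohm's law: I = V / Z_total = (-148.1 - j16.09) / (231.6 - j15.43) = -0.6322 - j0.1116 A.
Step 7 — Convert to polar: |I| = 0.6419 A, ∠I = -170.0°.

I = 0.6419∠-170.0° A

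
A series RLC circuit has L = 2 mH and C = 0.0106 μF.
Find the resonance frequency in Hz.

Step 1 — Resonance condition Im(Z)=0 gives ω₀ = 1/√(LC).
Step 2 — ω₀ = 1/√(0.002·1.06e-08) = 2.172e+05 rad/s.
Step 3 — f₀ = ω₀/(2π) = 3.457e+04 Hz.

f₀ = 3.457e+04 Hz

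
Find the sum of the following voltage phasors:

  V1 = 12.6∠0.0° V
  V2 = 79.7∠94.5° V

Step 1 — Convert each phasor to rectangular form:
  V1 = 12.6·(cos(0.0°) + j·sin(0.0°)) = 12.6 V
  V2 = 79.7·(cos(94.5°) + j·sin(94.5°)) = -6.253 + j79.45 V
Step 2 — Sum components: V_total = 6.347 + j79.45 V.
Step 3 — Convert to polar: |V_total| = 79.71 V, ∠V_total = 85.4°.

V_total = 79.71∠85.4° V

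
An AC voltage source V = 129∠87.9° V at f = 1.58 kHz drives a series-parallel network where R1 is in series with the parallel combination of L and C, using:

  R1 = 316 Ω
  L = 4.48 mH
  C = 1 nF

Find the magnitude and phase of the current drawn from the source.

Step 1 — Angular frequency: ω = 2π·f = 2π·1580 = 9927 rad/s.
Step 2 — Component impedances:
  R1: Z = R = 316 Ω
  L: Z = jωL = j·9927·0.00448 = 0 + j44.47 Ω
  C: Z = 1/(jωC) = -j/(ω·C) = 0 - j1.007e+05 Ω
Step 3 — Parallel branch: L || C = 1/(1/L + 1/C) = 0 + j44.49 Ω.
Step 4 — Series with R1: Z_total = R1 + (L || C) = 316 + j44.49 Ω = 319.1∠8.0° Ω.
Step 5 — Source phasor: V = 129∠87.9° V = 4.727 + j128.9 V.
Step 6 — Ohm's law: I = V / Z_total = (4.727 + j128.9) / (316 + j44.49) = 0.07099 + j0.398 A.
Step 7 — Convert to polar: |I| = 0.4042 A, ∠I = 79.9°.

I = 0.4042∠79.9° A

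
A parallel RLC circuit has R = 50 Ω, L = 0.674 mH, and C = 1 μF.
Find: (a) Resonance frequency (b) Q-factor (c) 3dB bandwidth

Step 1 — Resonance: ω₀ = 1/√(LC) = 1/√(0.000674·1e-06) = 3.852e+04 rad/s.
Step 2 — f₀ = ω₀/(2π) = 6130 Hz.
Step 3 — Parallel Q: Q = R/(ω₀L) = 50/(3.852e+04·0.000674) = 1.926.
Step 4 — Bandwidth: Δω = ω₀/Q = 2e+04 rad/s; BW = Δω/(2π) = 3183 Hz.

(a) f₀ = 6130 Hz  (b) Q = 1.926  (c) BW = 3183 Hz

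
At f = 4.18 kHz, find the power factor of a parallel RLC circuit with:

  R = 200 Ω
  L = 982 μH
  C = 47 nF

Step 1 — Angular frequency: ω = 2π·f = 2π·4180 = 2.626e+04 rad/s.
Step 2 — Component impedances:
  R: Z = R = 200 Ω
  L: Z = jωL = j·2.626e+04·0.000982 = 0 + j25.79 Ω
  C: Z = 1/(jωC) = -j/(ω·C) = 0 - j810.1 Ω
Step 3 — Parallel combination: 1/Z_total = 1/R + 1/L + 1/C; Z_total = 3.486 + j26.17 Ω = 26.41∠82.4° Ω.
Step 4 — Power factor: PF = cos(φ) = Re(Z)/|Z| = 3.486/26.41 = 0.132.
Step 5 — Type: Im(Z) = 26.17 ⇒ lagging (phase φ = 82.4°).

PF = 0.132 (lagging, φ = 82.4°)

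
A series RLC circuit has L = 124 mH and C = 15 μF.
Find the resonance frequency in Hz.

Step 1 — Resonance condition Im(Z)=0 gives ω₀ = 1/√(LC).
Step 2 — ω₀ = 1/√(0.124·1.5e-05) = 733.2 rad/s.
Step 3 — f₀ = ω₀/(2π) = 116.7 Hz.

f₀ = 116.7 Hz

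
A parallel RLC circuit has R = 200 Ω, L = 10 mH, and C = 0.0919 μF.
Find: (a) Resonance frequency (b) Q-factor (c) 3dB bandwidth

Step 1 — Resonance: ω₀ = 1/√(LC) = 1/√(0.01·9.19e-08) = 3.299e+04 rad/s.
Step 2 — f₀ = ω₀/(2π) = 5250 Hz.
Step 3 — Parallel Q: Q = R/(ω₀L) = 200/(3.299e+04·0.01) = 0.6063.
Step 4 — Bandwidth: Δω = ω₀/Q = 5.441e+04 rad/s; BW = Δω/(2π) = 8659 Hz.

(a) f₀ = 5250 Hz  (b) Q = 0.6063  (c) BW = 8659 Hz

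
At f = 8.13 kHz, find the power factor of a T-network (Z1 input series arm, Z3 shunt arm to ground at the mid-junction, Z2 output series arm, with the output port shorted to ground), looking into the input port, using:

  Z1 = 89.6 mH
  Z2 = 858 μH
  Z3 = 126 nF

Step 1 — Angular frequency: ω = 2π·f = 2π·8130 = 5.108e+04 rad/s.
Step 2 — Component impedances:
  Z1: Z = jωL = j·5.108e+04·0.0896 = 0 + j4577 Ω
  Z2: Z = jωL = j·5.108e+04·0.000858 = 0 + j43.83 Ω
  Z3: Z = 1/(jωC) = -j/(ω·C) = 0 - j155.4 Ω
Step 3 — With the output port shorted to ground, the output series arm Z2 runs from the junction to ground; the shunt arm Z3 also runs from the junction to ground. They appear in parallel: Z3 || Z2 = 0 + j61.05 Ω.
Step 4 — Series with input arm Z1: Z_in = Z1 + (Z3 || Z2) = 0 + j4638 Ω = 4638∠90.0° Ω.
Step 5 — Power factor: PF = cos(φ) = Re(Z)/|Z| = 0/4638 = 0.
Step 6 — Type: Im(Z) = 4638 ⇒ lagging (phase φ = 90.0°).

PF = 0 (lagging, φ = 90.0°)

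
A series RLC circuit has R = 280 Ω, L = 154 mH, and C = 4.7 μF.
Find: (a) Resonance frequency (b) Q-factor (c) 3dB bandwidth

Step 1 — Resonance: ω₀ = 1/√(LC) = 1/√(0.154·4.7e-06) = 1175 rad/s.
Step 2 — f₀ = ω₀/(2π) = 187.1 Hz.
Step 3 — Series Q: Q = ω₀L/R = 1175·0.154/280 = 0.6465.
Step 4 — Bandwidth: Δω = ω₀/Q = 1818 rad/s; BW = Δω/(2π) = 289.4 Hz.

(a) f₀ = 187.1 Hz  (b) Q = 0.6465  (c) BW = 289.4 Hz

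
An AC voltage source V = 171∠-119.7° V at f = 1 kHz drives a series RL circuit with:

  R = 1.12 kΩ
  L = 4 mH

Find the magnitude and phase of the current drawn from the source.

Step 1 — Angular frequency: ω = 2π·f = 2π·1000 = 6283 rad/s.
Step 2 — Component impedances:
  R: Z = R = 1120 Ω
  L: Z = jωL = j·6283·0.004 = 0 + j25.13 Ω
Step 3 — Series combination: Z_total = R + L = 1120 + j25.13 Ω = 1120∠1.3° Ω.
Step 4 — Source phasor: V = 171∠-119.7° V = -84.72 - j148.5 V.
Step 5 — Ohm's law: I = V / Z_total = (-84.72 - j148.5) / (1120 + j25.13) = -0.07858 - j0.1309 A.
Step 6 — Convert to polar: |I| = 0.1526 A, ∠I = -121.0°.

I = 0.1526∠-121.0° A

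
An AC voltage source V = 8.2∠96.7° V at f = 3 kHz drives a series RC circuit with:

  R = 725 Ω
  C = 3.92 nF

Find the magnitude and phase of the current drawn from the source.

Step 1 — Angular frequency: ω = 2π·f = 2π·3000 = 1.885e+04 rad/s.
Step 2 — Component impedances:
  R: Z = R = 725 Ω
  C: Z = 1/(jωC) = -j/(ω·C) = 0 - j1.353e+04 Ω
Step 3 — Series combination: Z_total = R + C = 725 - j1.353e+04 Ω = 1.355e+04∠-86.9° Ω.
Step 4 — Source phasor: V = 8.2∠96.7° V = -0.9567 + j8.144 V.
Step 5 — Ohm's law: I = V / Z_total = (-0.9567 + j8.144) / (725 - j1.353e+04) = -0.0006038 - j3.834e-05 A.
Step 6 — Convert to polar: |I| = 0.000605 A, ∠I = -176.4°.

I = 0.000605∠-176.4° A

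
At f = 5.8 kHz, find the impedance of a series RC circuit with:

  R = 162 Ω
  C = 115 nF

Step 1 — Angular frequency: ω = 2π·f = 2π·5800 = 3.644e+04 rad/s.
Step 2 — Component impedances:
  R: Z = R = 162 Ω
  C: Z = 1/(jωC) = -j/(ω·C) = 0 - j238.6 Ω
Step 3 — Series combination: Z_total = R + C = 162 - j238.6 Ω = 288.4∠-55.8° Ω.

Z = 162 - j238.6 Ω = 288.4∠-55.8° Ω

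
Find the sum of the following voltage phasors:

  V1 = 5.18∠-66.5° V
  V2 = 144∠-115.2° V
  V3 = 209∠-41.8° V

Step 1 — Convert each phasor to rectangular form:
  V1 = 5.18·(cos(-66.5°) + j·sin(-66.5°)) = 2.066 - j4.75 V
  V2 = 144·(cos(-115.2°) + j·sin(-115.2°)) = -61.31 - j130.3 V
  V3 = 209·(cos(-41.8°) + j·sin(-41.8°)) = 155.8 - j139.3 V
Step 2 — Sum components: V_total = 96.56 - j274.4 V.
Step 3 — Convert to polar: |V_total| = 290.8 V, ∠V_total = -70.6°.

V_total = 290.8∠-70.6° V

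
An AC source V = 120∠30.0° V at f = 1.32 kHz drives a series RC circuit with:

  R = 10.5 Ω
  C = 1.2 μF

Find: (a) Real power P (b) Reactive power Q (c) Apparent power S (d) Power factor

Step 1 — Angular frequency: ω = 2π·f = 2π·1320 = 8294 rad/s.
Step 2 — Component impedances:
  R: Z = R = 10.5 Ω
  C: Z = 1/(jωC) = -j/(ω·C) = 0 - j100.5 Ω
Step 3 — Series combination: Z_total = R + C = 10.5 - j100.5 Ω = 101∠-84.0° Ω.
Step 4 — Source phasor: V = 120∠30.0° V = 103.9 + j60 V.
Step 5 — Current: I = V / Z = -0.4838 + j1.085 A = 1.188∠114.0° A.
Step 6 — Complex power: S = V·I* = 14.82 - j141.8 VA.
Step 7 — Real power: P = Re(S) = 14.82 W.
Step 8 — Reactive power: Q = Im(S) = -141.8 VAR.
Step 9 — Apparent power: |S| = 142.5 VA.
Step 10 — Power factor: PF = P/|S| = 0.1039 (leading).

(a) P = 14.82 W  (b) Q = -141.8 VAR  (c) S = 142.5 VA  (d) PF = 0.1039 (leading)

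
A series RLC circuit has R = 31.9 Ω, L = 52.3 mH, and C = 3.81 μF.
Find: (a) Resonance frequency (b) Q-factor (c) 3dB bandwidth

Step 1 — Resonance: ω₀ = 1/√(LC) = 1/√(0.0523·3.81e-06) = 2240 rad/s.
Step 2 — f₀ = ω₀/(2π) = 356.5 Hz.
Step 3 — Series Q: Q = ω₀L/R = 2240·0.0523/31.9 = 3.673.
Step 4 — Bandwidth: Δω = ω₀/Q = 609.9 rad/s; BW = Δω/(2π) = 97.08 Hz.

(a) f₀ = 356.5 Hz  (b) Q = 3.673  (c) BW = 97.08 Hz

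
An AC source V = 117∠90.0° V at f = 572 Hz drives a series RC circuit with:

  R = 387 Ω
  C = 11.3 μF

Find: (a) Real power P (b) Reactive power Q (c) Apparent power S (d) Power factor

Step 1 — Angular frequency: ω = 2π·f = 2π·572 = 3594 rad/s.
Step 2 — Component impedances:
  R: Z = R = 387 Ω
  C: Z = 1/(jωC) = -j/(ω·C) = 0 - j24.62 Ω
Step 3 — Series combination: Z_total = R + C = 387 - j24.62 Ω = 387.8∠-3.6° Ω.
Step 4 — Source phasor: V = 117∠90.0° V = 0 + j117 V.
Step 5 — Current: I = V / Z = -0.01916 + j0.3011 A = 0.3017∠93.6° A.
Step 6 — Complex power: S = V·I* = 35.23 - j2.242 VA.
Step 7 — Real power: P = Re(S) = 35.23 W.
Step 8 — Reactive power: Q = Im(S) = -2.242 VAR.
Step 9 — Apparent power: |S| = 35.3 VA.
Step 10 — Power factor: PF = P/|S| = 0.998 (leading).

(a) P = 35.23 W  (b) Q = -2.242 VAR  (c) S = 35.3 VA  (d) PF = 0.998 (leading)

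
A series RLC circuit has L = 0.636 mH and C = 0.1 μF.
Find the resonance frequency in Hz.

Step 1 — Resonance condition Im(Z)=0 gives ω₀ = 1/√(LC).
Step 2 — ω₀ = 1/√(0.000636·1e-07) = 1.254e+05 rad/s.
Step 3 — f₀ = ω₀/(2π) = 1.996e+04 Hz.

f₀ = 1.996e+04 Hz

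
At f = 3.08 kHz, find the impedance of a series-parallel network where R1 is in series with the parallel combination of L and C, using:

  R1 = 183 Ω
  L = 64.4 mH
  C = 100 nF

Step 1 — Angular frequency: ω = 2π·f = 2π·3080 = 1.935e+04 rad/s.
Step 2 — Component impedances:
  R1: Z = R = 183 Ω
  L: Z = jωL = j·1.935e+04·0.0644 = 0 + j1246 Ω
  C: Z = 1/(jωC) = -j/(ω·C) = 0 - j516.7 Ω
Step 3 — Parallel branch: L || C = 1/(1/L + 1/C) = 0 - j882.7 Ω.
Step 4 — Series with R1: Z_total = R1 + (L || C) = 183 - j882.7 Ω = 901.5∠-78.3° Ω.

Z = 183 - j882.7 Ω = 901.5∠-78.3° Ω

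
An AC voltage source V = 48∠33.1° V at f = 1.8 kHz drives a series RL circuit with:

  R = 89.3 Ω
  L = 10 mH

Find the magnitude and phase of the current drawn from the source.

Step 1 — Angular frequency: ω = 2π·f = 2π·1800 = 1.131e+04 rad/s.
Step 2 — Component impedances:
  R: Z = R = 89.3 Ω
  L: Z = jωL = j·1.131e+04·0.01 = 0 + j113.1 Ω
Step 3 — Series combination: Z_total = R + L = 89.3 + j113.1 Ω = 144.1∠51.7° Ω.
Step 4 — Source phasor: V = 48∠33.1° V = 40.21 + j26.21 V.
Step 5 — Ohm's law: I = V / Z_total = (40.21 + j26.21) / (89.3 + j113.1) = 0.3157 - j0.1063 A.
Step 6 — Convert to polar: |I| = 0.3331 A, ∠I = -18.6°.

I = 0.3331∠-18.6° A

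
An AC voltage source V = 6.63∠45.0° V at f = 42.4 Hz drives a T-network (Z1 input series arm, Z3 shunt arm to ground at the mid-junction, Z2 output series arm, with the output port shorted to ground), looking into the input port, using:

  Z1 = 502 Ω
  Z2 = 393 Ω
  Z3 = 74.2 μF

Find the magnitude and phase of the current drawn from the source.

Step 1 — Angular frequency: ω = 2π·f = 2π·42.4 = 266.4 rad/s.
Step 2 — Component impedances:
  Z1: Z = R = 502 Ω
  Z2: Z = R = 393 Ω
  Z3: Z = 1/(jωC) = -j/(ω·C) = 0 - j50.59 Ω
Step 3 — With the output port shorted to ground, the output series arm Z2 runs from the junction to ground; the shunt arm Z3 also runs from the junction to ground. They appear in parallel: Z3 || Z2 = 6.406 - j49.76 Ω.
Step 4 — Series with input arm Z1: Z_in = Z1 + (Z3 || Z2) = 508.4 - j49.76 Ω = 510.8∠-5.6° Ω.
Step 5 — Source phasor: V = 6.63∠45.0° V = 4.688 + j4.688 V.
Step 6 — Ohm's law: I = V / Z_total = (4.688 + j4.688) / (508.4 - j49.76) = 0.00824 + j0.01003 A.
Step 7 — Convert to polar: |I| = 0.01298 A, ∠I = 50.6°.

I = 0.01298∠50.6° A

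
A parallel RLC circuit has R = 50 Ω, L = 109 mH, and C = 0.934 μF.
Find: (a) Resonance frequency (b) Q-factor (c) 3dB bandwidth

Step 1 — Resonance: ω₀ = 1/√(LC) = 1/√(0.109·9.34e-07) = 3134 rad/s.
Step 2 — f₀ = ω₀/(2π) = 498.8 Hz.
Step 3 — Parallel Q: Q = R/(ω₀L) = 50/(3134·0.109) = 0.1464.
Step 4 — Bandwidth: Δω = ω₀/Q = 2.141e+04 rad/s; BW = Δω/(2π) = 3408 Hz.

(a) f₀ = 498.8 Hz  (b) Q = 0.1464  (c) BW = 3408 Hz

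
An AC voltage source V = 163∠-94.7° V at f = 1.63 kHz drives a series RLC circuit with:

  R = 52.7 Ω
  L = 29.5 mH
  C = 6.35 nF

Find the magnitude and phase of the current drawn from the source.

Step 1 — Angular frequency: ω = 2π·f = 2π·1630 = 1.024e+04 rad/s.
Step 2 — Component impedances:
  R: Z = R = 52.7 Ω
  L: Z = jωL = j·1.024e+04·0.0295 = 0 + j302.1 Ω
  C: Z = 1/(jωC) = -j/(ω·C) = 0 - j1.538e+04 Ω
Step 3 — Series combination: Z_total = R + L + C = 52.7 - j1.507e+04 Ω = 1.507e+04∠-89.8° Ω.
Step 4 — Source phasor: V = 163∠-94.7° V = -13.36 - j162.5 V.
Step 5 — Ohm's law: I = V / Z_total = (-13.36 - j162.5) / (52.7 - j1.507e+04) = 0.01077 - j0.0009237 A.
Step 6 — Convert to polar: |I| = 0.01081 A, ∠I = -4.9°.

I = 0.01081∠-4.9° A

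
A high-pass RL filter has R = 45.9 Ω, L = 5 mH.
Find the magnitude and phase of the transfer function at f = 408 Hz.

Step 1 — Angular frequency: ω = 2π·408 = 2564 rad/s.
Step 2 — Transfer function: H(jω) = jωL/(R + jωL).
Step 3 — Numerator jωL = j·12.82; denominator R + jωL = 45.9 + j12.82.
Step 4 — H = 0.07234 + j0.2591.
Step 5 — Magnitude: |H| = 0.269 (-11.4 dB); phase: φ = 74.4°.

|H| = 0.269 (-11.4 dB), φ = 74.4°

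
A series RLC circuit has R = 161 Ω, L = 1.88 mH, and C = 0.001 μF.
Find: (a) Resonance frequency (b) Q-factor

Step 1 — Resonance condition Im(Z)=0 gives ω₀ = 1/√(LC).
Step 2 — ω₀ = 1/√(0.00188·1e-09) = 7.293e+05 rad/s.
Step 3 — f₀ = ω₀/(2π) = 1.161e+05 Hz.
Step 4 — Series Q: Q = ω₀L/R = 7.293e+05·0.00188/161 = 8.516.

(a) f₀ = 1.161e+05 Hz  (b) Q = 8.516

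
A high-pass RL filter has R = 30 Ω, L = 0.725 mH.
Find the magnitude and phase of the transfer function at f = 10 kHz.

Step 1 — Angular frequency: ω = 2π·1e+04 = 6.283e+04 rad/s.
Step 2 — Transfer function: H(jω) = jωL/(R + jωL).
Step 3 — Numerator jωL = j·45.55; denominator R + jωL = 30 + j45.55.
Step 4 — H = 0.6975 + j0.4593.
Step 5 — Magnitude: |H| = 0.8352 (-1.6 dB); phase: φ = 33.4°.

|H| = 0.8352 (-1.6 dB), φ = 33.4°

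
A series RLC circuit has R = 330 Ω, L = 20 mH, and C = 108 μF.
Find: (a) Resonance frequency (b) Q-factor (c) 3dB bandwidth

Step 1 — Resonance: ω₀ = 1/√(LC) = 1/√(0.02·0.000108) = 680.4 rad/s.
Step 2 — f₀ = ω₀/(2π) = 108.3 Hz.
Step 3 — Series Q: Q = ω₀L/R = 680.4·0.02/330 = 0.04124.
Step 4 — Bandwidth: Δω = ω₀/Q = 1.65e+04 rad/s; BW = Δω/(2π) = 2626 Hz.

(a) f₀ = 108.3 Hz  (b) Q = 0.04124  (c) BW = 2626 Hz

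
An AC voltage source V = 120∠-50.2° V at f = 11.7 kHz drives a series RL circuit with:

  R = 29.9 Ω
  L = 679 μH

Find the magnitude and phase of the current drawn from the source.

Step 1 — Angular frequency: ω = 2π·f = 2π·1.17e+04 = 7.351e+04 rad/s.
Step 2 — Component impedances:
  R: Z = R = 29.9 Ω
  L: Z = jωL = j·7.351e+04·0.000679 = 0 + j49.92 Ω
Step 3 — Series combination: Z_total = R + L = 29.9 + j49.92 Ω = 58.19∠59.1° Ω.
Step 4 — Source phasor: V = 120∠-50.2° V = 76.81 - j92.19 V.
Step 5 — Ohm's law: I = V / Z_total = (76.81 - j92.19) / (29.9 + j49.92) = -0.6809 - j1.947 A.
Step 6 — Convert to polar: |I| = 2.062 A, ∠I = -109.3°.

I = 2.062∠-109.3° A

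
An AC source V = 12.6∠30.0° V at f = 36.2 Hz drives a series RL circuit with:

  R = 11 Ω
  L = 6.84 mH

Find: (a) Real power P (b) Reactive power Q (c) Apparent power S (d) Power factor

Step 1 — Angular frequency: ω = 2π·f = 2π·36.2 = 227.5 rad/s.
Step 2 — Component impedances:
  R: Z = R = 11 Ω
  L: Z = jωL = j·227.5·0.00684 = 0 + j1.556 Ω
Step 3 — Series combination: Z_total = R + L = 11 + j1.556 Ω = 11.11∠8.1° Ω.
Step 4 — Source phasor: V = 12.6∠30.0° V = 10.91 + j6.3 V.
Step 5 — Current: I = V / Z = 1.052 + j0.4239 A = 1.134∠21.9° A.
Step 6 — Complex power: S = V·I* = 14.15 + j2.001 VA.
Step 7 — Real power: P = Re(S) = 14.15 W.
Step 8 — Reactive power: Q = Im(S) = 2.001 VAR.
Step 9 — Apparent power: |S| = 14.29 VA.
Step 10 — Power factor: PF = P/|S| = 0.9901 (lagging).

(a) P = 14.15 W  (b) Q = 2.001 VAR  (c) S = 14.29 VA  (d) PF = 0.9901 (lagging)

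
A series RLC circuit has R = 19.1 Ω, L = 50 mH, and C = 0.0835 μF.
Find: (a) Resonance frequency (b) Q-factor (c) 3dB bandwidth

Step 1 — Resonance condition Im(Z)=0 gives ω₀ = 1/√(LC).
Step 2 — ω₀ = 1/√(0.05·8.35e-08) = 1.548e+04 rad/s.
Step 3 — f₀ = ω₀/(2π) = 2463 Hz.
Step 4 — Series Q: Q = ω₀L/R = 1.548e+04·0.05/19.1 = 40.51.
Step 5 — 3dB bandwidth: Δω = ω₀/Q = 382 rad/s; BW = Δω/(2π) = 60.8 Hz.

(a) f₀ = 2463 Hz  (b) Q = 40.51  (c) BW = 60.8 Hz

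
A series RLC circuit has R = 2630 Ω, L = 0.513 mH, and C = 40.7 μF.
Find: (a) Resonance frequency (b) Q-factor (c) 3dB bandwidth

Step 1 — Resonance: ω₀ = 1/√(LC) = 1/√(0.000513·4.07e-05) = 6921 rad/s.
Step 2 — f₀ = ω₀/(2π) = 1101 Hz.
Step 3 — Series Q: Q = ω₀L/R = 6921·0.000513/2630 = 0.00135.
Step 4 — Bandwidth: Δω = ω₀/Q = 5.127e+06 rad/s; BW = Δω/(2π) = 8.159e+05 Hz.

(a) f₀ = 1101 Hz  (b) Q = 0.00135  (c) BW = 8.159e+05 Hz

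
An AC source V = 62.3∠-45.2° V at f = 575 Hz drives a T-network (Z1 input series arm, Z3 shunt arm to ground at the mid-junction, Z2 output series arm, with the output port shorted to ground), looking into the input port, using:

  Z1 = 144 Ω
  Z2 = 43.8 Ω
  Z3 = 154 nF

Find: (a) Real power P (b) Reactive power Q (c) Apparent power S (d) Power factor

Step 1 — Angular frequency: ω = 2π·f = 2π·575 = 3613 rad/s.
Step 2 — Component impedances:
  Z1: Z = R = 144 Ω
  Z2: Z = R = 43.8 Ω
  Z3: Z = 1/(jωC) = -j/(ω·C) = 0 - j1797 Ω
Step 3 — With the output port shorted to ground, the output series arm Z2 runs from the junction to ground; the shunt arm Z3 also runs from the junction to ground. They appear in parallel: Z3 || Z2 = 43.77 - j1.067 Ω.
Step 4 — Series with input arm Z1: Z_in = Z1 + (Z3 || Z2) = 187.8 - j1.067 Ω = 187.8∠-0.3° Ω.
Step 5 — Source phasor: V = 62.3∠-45.2° V = 43.9 - j44.21 V.
Step 6 — Current: I = V / Z = 0.2351 - j0.2341 A = 0.3318∠-44.9° A.
Step 7 — Complex power: S = V·I* = 20.67 - j0.1174 VA.
Step 8 — Real power: P = Re(S) = 20.67 W.
Step 9 — Reactive power: Q = Im(S) = -0.1174 VAR.
Step 10 — Apparent power: |S| = 20.67 VA.
Step 11 — Power factor: PF = P/|S| = 1 (leading).

(a) P = 20.67 W  (b) Q = -0.1174 VAR  (c) S = 20.67 VA  (d) PF = 1 (leading)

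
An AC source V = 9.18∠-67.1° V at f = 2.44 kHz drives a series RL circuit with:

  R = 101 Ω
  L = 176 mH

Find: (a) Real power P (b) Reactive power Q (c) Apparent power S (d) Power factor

Step 1 — Angular frequency: ω = 2π·f = 2π·2440 = 1.533e+04 rad/s.
Step 2 — Component impedances:
  R: Z = R = 101 Ω
  L: Z = jωL = j·1.533e+04·0.176 = 0 + j2698 Ω
Step 3 — Series combination: Z_total = R + L = 101 + j2698 Ω = 2700∠87.9° Ω.
Step 4 — Source phasor: V = 9.18∠-67.1° V = 3.572 - j8.456 V.
Step 5 — Current: I = V / Z = -0.00308 - j0.001439 A = 0.0034∠-155.0° A.
Step 6 — Complex power: S = V·I* = 0.001167 + j0.03119 VA.
Step 7 — Real power: P = Re(S) = 0.001167 W.
Step 8 — Reactive power: Q = Im(S) = 0.03119 VAR.
Step 9 — Apparent power: |S| = 0.03121 VA.
Step 10 — Power factor: PF = P/|S| = 0.03741 (lagging).

(a) P = 0.001167 W  (b) Q = 0.03119 VAR  (c) S = 0.03121 VA  (d) PF = 0.03741 (lagging)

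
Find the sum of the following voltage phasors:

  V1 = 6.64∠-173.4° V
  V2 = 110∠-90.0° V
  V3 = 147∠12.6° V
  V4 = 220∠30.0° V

Step 1 — Convert each phasor to rectangular form:
  V1 = 6.64·(cos(-173.4°) + j·sin(-173.4°)) = -6.596 - j0.7632 V
  V2 = 110·(cos(-90.0°) + j·sin(-90.0°)) = 0 - j110 V
  V3 = 147·(cos(12.6°) + j·sin(12.6°)) = 143.5 + j32.07 V
  V4 = 220·(cos(30.0°) + j·sin(30.0°)) = 190.5 + j110 V
Step 2 — Sum components: V_total = 327.4 + j31.3 V.
Step 3 — Convert to polar: |V_total| = 328.9 V, ∠V_total = 5.5°.

V_total = 328.9∠5.5° V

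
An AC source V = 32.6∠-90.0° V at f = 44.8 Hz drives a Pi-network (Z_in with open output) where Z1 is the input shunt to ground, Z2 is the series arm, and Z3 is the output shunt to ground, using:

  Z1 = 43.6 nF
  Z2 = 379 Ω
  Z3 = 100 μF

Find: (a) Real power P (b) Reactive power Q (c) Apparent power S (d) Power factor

Step 1 — Angular frequency: ω = 2π·f = 2π·44.8 = 281.5 rad/s.
Step 2 — Component impedances:
  Z1: Z = 1/(jωC) = -j/(ω·C) = 0 - j8.148e+04 Ω
  Z2: Z = R = 379 Ω
  Z3: Z = 1/(jωC) = -j/(ω·C) = 0 - j35.53 Ω
Step 3 — With open output, the series arm Z2 and the output shunt Z3 appear in series to ground: Z2 + Z3 = 379 - j35.53 Ω.
Step 4 — Parallel with input shunt Z1: Z_in = Z1 || (Z2 + Z3) = 378.7 - j37.27 Ω = 380.5∠-5.6° Ω.
Step 5 — Source phasor: V = 32.6∠-90.0° V = 0 - j32.6 V.
Step 6 — Current: I = V / Z = 0.008393 - j0.08527 A = 0.08568∠-84.4° A.
Step 7 — Complex power: S = V·I* = 2.78 - j0.2736 VA.
Step 8 — Real power: P = Re(S) = 2.78 W.
Step 9 — Reactive power: Q = Im(S) = -0.2736 VAR.
Step 10 — Apparent power: |S| = 2.793 VA.
Step 11 — Power factor: PF = P/|S| = 0.9952 (leading).

(a) P = 2.78 W  (b) Q = -0.2736 VAR  (c) S = 2.793 VA  (d) PF = 0.9952 (leading)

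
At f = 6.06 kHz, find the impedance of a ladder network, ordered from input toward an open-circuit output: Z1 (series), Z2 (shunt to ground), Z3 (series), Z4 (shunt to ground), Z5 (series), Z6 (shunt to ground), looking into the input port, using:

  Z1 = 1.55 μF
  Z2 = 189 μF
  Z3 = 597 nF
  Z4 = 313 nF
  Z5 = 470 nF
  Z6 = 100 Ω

Step 1 — Angular frequency: ω = 2π·f = 2π·6060 = 3.808e+04 rad/s.
Step 2 — Component impedances:
  Z1: Z = 1/(jωC) = -j/(ω·C) = 0 - j16.94 Ω
  Z2: Z = 1/(jωC) = -j/(ω·C) = 0 - j0.139 Ω
  Z3: Z = 1/(jωC) = -j/(ω·C) = 0 - j43.99 Ω
  Z4: Z = 1/(jωC) = -j/(ω·C) = 0 - j83.91 Ω
  Z5: Z = 1/(jωC) = -j/(ω·C) = 0 - j55.88 Ω
  Z6: Z = R = 100 Ω
Step 3 — Ladder network (open output): work backward from the far end, alternating series and parallel combinations. Z_in = 4.824e-05 - j17.08 Ω = 17.08∠-90.0° Ω.

Z = 4.824e-05 - j17.08 Ω = 17.08∠-90.0° Ω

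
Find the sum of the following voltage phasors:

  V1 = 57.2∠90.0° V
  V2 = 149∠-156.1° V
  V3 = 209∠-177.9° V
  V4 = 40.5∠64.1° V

Step 1 — Convert each phasor to rectangular form:
  V1 = 57.2·(cos(90.0°) + j·sin(90.0°)) = 0 + j57.2 V
  V2 = 149·(cos(-156.1°) + j·sin(-156.1°)) = -136.2 - j60.37 V
  V3 = 209·(cos(-177.9°) + j·sin(-177.9°)) = -208.9 - j7.659 V
  V4 = 40.5·(cos(64.1°) + j·sin(64.1°)) = 17.69 + j36.43 V
Step 2 — Sum components: V_total = -327.4 + j25.61 V.
Step 3 — Convert to polar: |V_total| = 328.4 V, ∠V_total = 175.5°.

V_total = 328.4∠175.5° V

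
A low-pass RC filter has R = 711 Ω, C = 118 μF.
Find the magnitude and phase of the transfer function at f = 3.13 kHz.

Step 1 — Angular frequency: ω = 2π·3130 = 1.967e+04 rad/s.
Step 2 — Transfer function: H(jω) = 1/(1 + jωRC).
Step 3 — Denominator: 1 + jωRC = 1 + j·1.967e+04·711·0.000118 = 1 + j1650.
Step 4 — H = 3.673e-07 - j0.0006061.
Step 5 — Magnitude: |H| = 0.0006061 (-64.3 dB); phase: φ = -90.0°.

|H| = 0.0006061 (-64.3 dB), φ = -90.0°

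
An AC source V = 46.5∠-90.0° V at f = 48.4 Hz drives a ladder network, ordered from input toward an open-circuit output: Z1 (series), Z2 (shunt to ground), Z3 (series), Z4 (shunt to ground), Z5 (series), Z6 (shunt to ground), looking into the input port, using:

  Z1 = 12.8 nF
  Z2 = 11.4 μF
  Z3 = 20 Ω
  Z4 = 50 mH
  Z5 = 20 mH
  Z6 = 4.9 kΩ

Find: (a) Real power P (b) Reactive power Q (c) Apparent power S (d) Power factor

Step 1 — Angular frequency: ω = 2π·f = 2π·48.4 = 304.1 rad/s.
Step 2 — Component impedances:
  Z1: Z = 1/(jωC) = -j/(ω·C) = 0 - j2.569e+05 Ω
  Z2: Z = 1/(jωC) = -j/(ω·C) = 0 - j288.4 Ω
  Z3: Z = R = 20 Ω
  Z4: Z = jωL = j·304.1·0.05 = 0 + j15.21 Ω
  Z5: Z = jωL = j·304.1·0.02 = 0 + j6.082 Ω
  Z6: Z = R = 4900 Ω
Step 3 — Ladder network (open output): work backward from the far end, alternating series and parallel combinations. Z_in = 22.22 - j2.569e+05 Ω = 2.569e+05∠-90.0° Ω.
Step 4 — Source phasor: V = 46.5∠-90.0° V = 0 - j46.5 V.
Step 5 — Current: I = V / Z = 0.000181 - j1.566e-08 A = 0.000181∠-0.0° A.
Step 6 — Complex power: S = V·I* = 7.281e-07 - j0.008417 VA.
Step 7 — Real power: P = Re(S) = 7.281e-07 W.
Step 8 — Reactive power: Q = Im(S) = -0.008417 VAR.
Step 9 — Apparent power: |S| = 0.008417 VA.
Step 10 — Power factor: PF = P/|S| = 8.65e-05 (leading).

(a) P = 7.281e-07 W  (b) Q = -0.008417 VAR  (c) S = 0.008417 VA  (d) PF = 8.65e-05 (leading)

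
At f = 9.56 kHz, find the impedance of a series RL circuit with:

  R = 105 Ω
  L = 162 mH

Step 1 — Angular frequency: ω = 2π·f = 2π·9560 = 6.007e+04 rad/s.
Step 2 — Component impedances:
  R: Z = R = 105 Ω
  L: Z = jωL = j·6.007e+04·0.162 = 0 + j9731 Ω
Step 3 — Series combination: Z_total = R + L = 105 + j9731 Ω = 9731∠89.4° Ω.

Z = 105 + j9731 Ω = 9731∠89.4° Ω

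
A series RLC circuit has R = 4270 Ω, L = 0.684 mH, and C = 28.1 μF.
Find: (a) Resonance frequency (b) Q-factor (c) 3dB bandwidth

Step 1 — Resonance condition Im(Z)=0 gives ω₀ = 1/√(LC).
Step 2 — ω₀ = 1/√(0.000684·2.81e-05) = 7213 rad/s.
Step 3 — f₀ = ω₀/(2π) = 1148 Hz.
Step 4 — Series Q: Q = ω₀L/R = 7213·0.000684/4270 = 0.001155.
Step 5 — 3dB bandwidth: Δω = ω₀/Q = 6.243e+06 rad/s; BW = Δω/(2π) = 9.936e+05 Hz.

(a) f₀ = 1148 Hz  (b) Q = 0.001155  (c) BW = 9.936e+05 Hz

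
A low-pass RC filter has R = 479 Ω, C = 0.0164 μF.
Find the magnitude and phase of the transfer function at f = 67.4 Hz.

Step 1 — Angular frequency: ω = 2π·67.4 = 423.5 rad/s.
Step 2 — Transfer function: H(jω) = 1/(1 + jωRC).
Step 3 — Denominator: 1 + jωRC = 1 + j·423.5·479·1.64e-08 = 1 + j0.003327.
Step 4 — H = 1 - j0.003327.
Step 5 — Magnitude: |H| = 1 (-0.0 dB); phase: φ = -0.2°.

|H| = 1 (-0.0 dB), φ = -0.2°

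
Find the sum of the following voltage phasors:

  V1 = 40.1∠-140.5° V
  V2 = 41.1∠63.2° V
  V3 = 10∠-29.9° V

Step 1 — Convert each phasor to rectangular form:
  V1 = 40.1·(cos(-140.5°) + j·sin(-140.5°)) = -30.94 - j25.51 V
  V2 = 41.1·(cos(63.2°) + j·sin(63.2°)) = 18.53 + j36.69 V
  V3 = 10·(cos(-29.9°) + j·sin(-29.9°)) = 8.669 - j4.985 V
Step 2 — Sum components: V_total = -3.742 + j6.194 V.
Step 3 — Convert to polar: |V_total| = 7.236 V, ∠V_total = 121.1°.

V_total = 7.236∠121.1° V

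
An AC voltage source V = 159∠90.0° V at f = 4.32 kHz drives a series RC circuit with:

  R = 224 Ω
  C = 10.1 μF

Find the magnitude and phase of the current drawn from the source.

Step 1 — Angular frequency: ω = 2π·f = 2π·4320 = 2.714e+04 rad/s.
Step 2 — Component impedances:
  R: Z = R = 224 Ω
  C: Z = 1/(jωC) = -j/(ω·C) = 0 - j3.648 Ω
Step 3 — Series combination: Z_total = R + C = 224 - j3.648 Ω = 224∠-0.9° Ω.
Step 4 — Source phasor: V = 159∠90.0° V = 0 + j159 V.
Step 5 — Ohm's law: I = V / Z_total = (0 + j159) / (224 - j3.648) = -0.01156 + j0.7096 A.
Step 6 — Convert to polar: |I| = 0.7097 A, ∠I = 90.9°.

I = 0.7097∠90.9° A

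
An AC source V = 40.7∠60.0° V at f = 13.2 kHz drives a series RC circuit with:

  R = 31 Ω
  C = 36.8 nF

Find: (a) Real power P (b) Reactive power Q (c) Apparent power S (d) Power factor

Step 1 — Angular frequency: ω = 2π·f = 2π·1.32e+04 = 8.294e+04 rad/s.
Step 2 — Component impedances:
  R: Z = R = 31 Ω
  C: Z = 1/(jωC) = -j/(ω·C) = 0 - j327.6 Ω
Step 3 — Series combination: Z_total = R + C = 31 - j327.6 Ω = 329.1∠-84.6° Ω.
Step 4 — Source phasor: V = 40.7∠60.0° V = 20.35 + j35.25 V.
Step 5 — Current: I = V / Z = -0.1008 + j0.07165 A = 0.1237∠144.6° A.
Step 6 — Complex power: S = V·I* = 0.4741 - j5.011 VA.
Step 7 — Real power: P = Re(S) = 0.4741 W.
Step 8 — Reactive power: Q = Im(S) = -5.011 VAR.
Step 9 — Apparent power: |S| = 5.033 VA.
Step 10 — Power factor: PF = P/|S| = 0.0942 (leading).

(a) P = 0.4741 W  (b) Q = -5.011 VAR  (c) S = 5.033 VA  (d) PF = 0.0942 (leading)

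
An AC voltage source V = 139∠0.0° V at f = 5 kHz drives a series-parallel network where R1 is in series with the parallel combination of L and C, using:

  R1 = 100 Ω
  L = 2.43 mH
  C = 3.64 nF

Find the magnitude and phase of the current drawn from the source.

Step 1 — Angular frequency: ω = 2π·f = 2π·5000 = 3.142e+04 rad/s.
Step 2 — Component impedances:
  R1: Z = R = 100 Ω
  L: Z = jωL = j·3.142e+04·0.00243 = 0 + j76.34 Ω
  C: Z = 1/(jωC) = -j/(ω·C) = 0 - j8745 Ω
Step 3 — Parallel branch: L || C = 1/(1/L + 1/C) = 0 + j77.01 Ω.
Step 4 — Series with R1: Z_total = R1 + (L || C) = 100 + j77.01 Ω = 126.2∠37.6° Ω.
Step 5 — Source phasor: V = 139∠0.0° V = 139 V.
Step 6 — Ohm's law: I = V / Z_total = (139) / (100 + j77.01) = 0.8725 - j0.6719 A.
Step 7 — Convert to polar: |I| = 1.101 A, ∠I = -37.6°.

I = 1.101∠-37.6° A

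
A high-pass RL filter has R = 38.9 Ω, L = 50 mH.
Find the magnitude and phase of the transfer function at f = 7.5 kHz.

Step 1 — Angular frequency: ω = 2π·7500 = 4.712e+04 rad/s.
Step 2 — Transfer function: H(jω) = jωL/(R + jωL).
Step 3 — Numerator jωL = j·2356; denominator R + jωL = 38.9 + j2356.
Step 4 — H = 0.9997 + j0.01651.
Step 5 — Magnitude: |H| = 0.9999 (-0.0 dB); phase: φ = 0.9°.

|H| = 0.9999 (-0.0 dB), φ = 0.9°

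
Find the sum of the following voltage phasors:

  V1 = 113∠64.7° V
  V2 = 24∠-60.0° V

Step 1 — Convert each phasor to rectangular form:
  V1 = 113·(cos(64.7°) + j·sin(64.7°)) = 48.29 + j102.2 V
  V2 = 24·(cos(-60.0°) + j·sin(-60.0°)) = 12 - j20.78 V
Step 2 — Sum components: V_total = 60.29 + j81.38 V.
Step 3 — Convert to polar: |V_total| = 101.3 V, ∠V_total = 53.5°.

V_total = 101.3∠53.5° V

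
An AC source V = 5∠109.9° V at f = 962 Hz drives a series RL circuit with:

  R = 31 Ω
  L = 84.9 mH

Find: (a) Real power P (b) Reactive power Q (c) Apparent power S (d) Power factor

Step 1 — Angular frequency: ω = 2π·f = 2π·962 = 6044 rad/s.
Step 2 — Component impedances:
  R: Z = R = 31 Ω
  L: Z = jωL = j·6044·0.0849 = 0 + j513.2 Ω
Step 3 — Series combination: Z_total = R + L = 31 + j513.2 Ω = 514.1∠86.5° Ω.
Step 4 — Source phasor: V = 5∠109.9° V = -1.702 + j4.701 V.
Step 5 — Current: I = V / Z = 0.008929 + j0.003856 A = 0.009726∠23.4° A.
Step 6 — Complex power: S = V·I* = 0.002932 + j0.04854 VA.
Step 7 — Real power: P = Re(S) = 0.002932 W.
Step 8 — Reactive power: Q = Im(S) = 0.04854 VAR.
Step 9 — Apparent power: |S| = 0.04863 VA.
Step 10 — Power factor: PF = P/|S| = 0.0603 (lagging).

(a) P = 0.002932 W  (b) Q = 0.04854 VAR  (c) S = 0.04863 VA  (d) PF = 0.0603 (lagging)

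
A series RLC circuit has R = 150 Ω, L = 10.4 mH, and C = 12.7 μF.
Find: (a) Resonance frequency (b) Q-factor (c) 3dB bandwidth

Step 1 — Resonance: ω₀ = 1/√(LC) = 1/√(0.0104·1.27e-05) = 2752 rad/s.
Step 2 — f₀ = ω₀/(2π) = 437.9 Hz.
Step 3 — Series Q: Q = ω₀L/R = 2752·0.0104/150 = 0.1908.
Step 4 — Bandwidth: Δω = ω₀/Q = 1.442e+04 rad/s; BW = Δω/(2π) = 2296 Hz.

(a) f₀ = 437.9 Hz  (b) Q = 0.1908  (c) BW = 2296 Hz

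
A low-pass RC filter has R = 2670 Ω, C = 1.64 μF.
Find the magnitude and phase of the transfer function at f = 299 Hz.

Step 1 — Angular frequency: ω = 2π·299 = 1879 rad/s.
Step 2 — Transfer function: H(jω) = 1/(1 + jωRC).
Step 3 — Denominator: 1 + jωRC = 1 + j·1879·2670·1.64e-06 = 1 + j8.226.
Step 4 — H = 0.01456 - j0.1198.
Step 5 — Magnitude: |H| = 0.1207 (-18.4 dB); phase: φ = -83.1°.

|H| = 0.1207 (-18.4 dB), φ = -83.1°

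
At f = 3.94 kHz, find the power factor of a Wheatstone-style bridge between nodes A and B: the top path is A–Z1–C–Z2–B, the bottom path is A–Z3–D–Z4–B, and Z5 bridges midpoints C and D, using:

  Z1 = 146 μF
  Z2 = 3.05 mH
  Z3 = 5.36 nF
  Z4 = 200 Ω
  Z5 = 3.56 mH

Step 1 — Angular frequency: ω = 2π·f = 2π·3940 = 2.476e+04 rad/s.
Step 2 — Component impedances:
  Z1: Z = 1/(jωC) = -j/(ω·C) = 0 - j0.2767 Ω
  Z2: Z = jωL = j·2.476e+04·0.00305 = 0 + j75.51 Ω
  Z3: Z = 1/(jωC) = -j/(ω·C) = 0 - j7536 Ω
  Z4: Z = R = 200 Ω
  Z5: Z = jωL = j·2.476e+04·0.00356 = 0 + j88.13 Ω
Step 3 — Bridge requires nodal analysis (the Z5 bridge couples midpoints C and D, so the two paths cannot be reduced to a simple series/parallel combination). Setting node B to ground and injecting 1 A at node A, the 3-node admittance system at A, C, D solves to V_A = Z_AB = 16.99 + j61.24 Ω = 63.55∠74.5° Ω.
Step 4 — Power factor: PF = cos(φ) = Re(Z)/|Z| = 16.99/63.55 = 0.2673.
Step 5 — Type: Im(Z) = 61.24 ⇒ lagging (phase φ = 74.5°).

PF = 0.2673 (lagging, φ = 74.5°)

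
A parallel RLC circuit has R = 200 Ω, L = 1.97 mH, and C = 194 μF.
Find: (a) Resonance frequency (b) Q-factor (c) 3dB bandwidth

Step 1 — Resonance: ω₀ = 1/√(LC) = 1/√(0.00197·0.000194) = 1618 rad/s.
Step 2 — f₀ = ω₀/(2π) = 257.4 Hz.
Step 3 — Parallel Q: Q = R/(ω₀L) = 200/(1618·0.00197) = 62.76.
Step 4 — Bandwidth: Δω = ω₀/Q = 25.77 rad/s; BW = Δω/(2π) = 4.102 Hz.

(a) f₀ = 257.4 Hz  (b) Q = 62.76  (c) BW = 4.102 Hz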